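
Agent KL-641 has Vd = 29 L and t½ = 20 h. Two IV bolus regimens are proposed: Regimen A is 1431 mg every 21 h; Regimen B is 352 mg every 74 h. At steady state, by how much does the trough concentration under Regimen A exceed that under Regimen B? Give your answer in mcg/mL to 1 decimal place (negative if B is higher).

45.1 mcg/mL

Regimen A: f = (1/2)^(21/20) ≈ 0.4830; Cmin,ss = (1431/29)·f/(1−f) ≈ 46.100 mcg/mL.
Regimen B: f = (1/2)^(74/20) ≈ 0.0769; Cmin,ss = (352/29)·f/(1−f) ≈ 1.011 mcg/mL.
Difference ≈ 46.100 − 1.011 ≈ 45.089 mcg/mL.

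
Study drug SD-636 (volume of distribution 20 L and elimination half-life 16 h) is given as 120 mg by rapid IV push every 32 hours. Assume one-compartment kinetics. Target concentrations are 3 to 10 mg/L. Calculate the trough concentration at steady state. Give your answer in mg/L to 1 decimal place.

2.0 mg/L

The dosing interval is 2 half-lives, so f = 2^(−2) = 0.25.
Accumulation ratio R = 1/(1 − f) = 1/0.75 = 4/3.
Single-dose peak C₀ = D/Vd = 120/20 = 6 mg/L.
Steady-state peak Cmax,ss = C₀·R = 6 × 4/3 ≈ 8.000 mg/L.
Steady-state trough Cmin,ss = Cmax,ss·f ≈ 8.000 × 0.25 ≈ 2.000 mg/L.
Trough 2.0 mg/L vs MEC 3 mg/L: subtherapeutic.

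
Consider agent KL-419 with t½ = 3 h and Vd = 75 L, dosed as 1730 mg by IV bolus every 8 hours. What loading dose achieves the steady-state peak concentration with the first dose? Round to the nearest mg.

2053 mg

f = (1/2)^(8/3) ≈ 0.157490; accumulation ratio R = 1/(1−f) ≈ 1.18693.
Loading dose to hit Cmax,ss on first dose: D_load = D_maint·R ≈ 1730 × 1.18693 ≈ 2053.39 mg.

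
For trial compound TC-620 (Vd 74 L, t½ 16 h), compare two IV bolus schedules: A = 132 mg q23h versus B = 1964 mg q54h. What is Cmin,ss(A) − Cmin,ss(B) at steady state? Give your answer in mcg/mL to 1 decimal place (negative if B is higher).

Regimen A: f = (1/2)^(23/16) ≈ 0.3692; Cmin,ss = (132/74)·f/(1−f) ≈ 1.044 mcg/mL.
Regimen B: f = (1/2)^(54/16) ≈ 0.0964; Cmin,ss = (1964/74)·f/(1−f) ≈ 2.831 mcg/mL.
Difference ≈ 1.044 − 2.831 ≈ -1.787 mcg/mL.

-1.8 mcg/mL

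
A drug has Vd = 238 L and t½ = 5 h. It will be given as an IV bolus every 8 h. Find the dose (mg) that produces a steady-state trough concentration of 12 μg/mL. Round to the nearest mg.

5802 mg

τ/t½ = 8/5 ≈ 1.6, so f = (1/2)^(8/5) ≈ 0.329877.
Cmin,ss = (D/Vd)·f/(1−f), so D = Cmin,ss·Vd·(1−f)/f.
D = 12 × 238 × (1−f)/f ≈ 12 × 238 × 2.03143 ≈ 5801.76 mg.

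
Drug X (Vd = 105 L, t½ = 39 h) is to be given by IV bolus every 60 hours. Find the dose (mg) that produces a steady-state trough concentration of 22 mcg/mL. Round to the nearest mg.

τ/t½ = 60/39 ≈ 1.5385, so f = (1/2)^(60/39) ≈ 0.344252.
Cmin,ss = (D/Vd)·f/(1−f), so D = Cmin,ss·Vd·(1−f)/f.
D = 22 × 105 × (1−f)/f ≈ 22 × 105 × 1.90485 ≈ 4400.20 mg.

4400 mg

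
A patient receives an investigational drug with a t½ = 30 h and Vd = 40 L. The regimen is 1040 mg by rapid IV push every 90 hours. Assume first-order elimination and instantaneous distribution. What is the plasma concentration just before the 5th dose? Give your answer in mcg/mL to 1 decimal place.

3.7 mcg/mL

f = (1/2)^(τ/t½) = (1/2)^(90/30) ≈ 0.1250.
C₀ = D/Vd = 1040/40 ≈ 26.000 mcg/mL.
Before the 5th dose, 4 doses have been given. Superposition: Cmin = C₀·(f + f² + … + f^4).
≈ 26.000 × (0.1250 + 0.0156 + 0.0020 + 0.0002) ≈ 26.000 × 0.1428 ≈ 3.713 mcg/mL.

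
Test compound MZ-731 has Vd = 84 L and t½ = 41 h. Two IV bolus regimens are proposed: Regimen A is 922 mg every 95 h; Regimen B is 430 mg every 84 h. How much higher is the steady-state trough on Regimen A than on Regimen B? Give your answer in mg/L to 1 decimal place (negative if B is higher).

1.1 mg/L

Regimen A: f = (1/2)^(95/41) ≈ 0.2007; Cmin,ss = (922/84)·f/(1−f) ≈ 2.756 mg/L.
Regimen B: f = (1/2)^(84/41) ≈ 0.2417; Cmin,ss = (430/84)·f/(1−f) ≈ 1.632 mg/L.
Difference ≈ 2.756 − 1.632 ≈ 1.124 mg/L.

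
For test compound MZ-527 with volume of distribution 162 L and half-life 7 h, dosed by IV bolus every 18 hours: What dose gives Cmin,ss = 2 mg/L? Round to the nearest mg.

1602 mg

τ/t½ = 18/7 ≈ 2.5714, so f = (1/2)^(18/7) ≈ 0.168238.
Cmin,ss = (D/Vd)·f/(1−f), so D = Cmin,ss·Vd·(1−f)/f.
D = 2 × 162 × (1−f)/f ≈ 2 × 162 × 4.94396 ≈ 1601.84 mg.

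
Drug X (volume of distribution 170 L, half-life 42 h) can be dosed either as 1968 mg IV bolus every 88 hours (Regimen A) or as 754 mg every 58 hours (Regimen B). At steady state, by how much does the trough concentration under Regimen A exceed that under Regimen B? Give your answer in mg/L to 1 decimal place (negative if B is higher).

Regimen A: f = (1/2)^(88/42) ≈ 0.2340; Cmin,ss = (1968/170)·f/(1−f) ≈ 3.536 mg/L.
Regimen B: f = (1/2)^(58/42) ≈ 0.3840; Cmin,ss = (754/170)·f/(1−f) ≈ 2.765 mg/L.
Difference ≈ 3.536 − 2.765 ≈ 0.771 mg/L.

0.8 mg/L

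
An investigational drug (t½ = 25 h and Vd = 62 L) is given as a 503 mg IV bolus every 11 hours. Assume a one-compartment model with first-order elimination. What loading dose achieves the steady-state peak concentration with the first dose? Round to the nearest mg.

1914 mg

f = (1/2)^(11/25) ≈ 0.737135; accumulation ratio R = 1/(1−f) ≈ 3.80423.
Loading dose to hit Cmax,ss on first dose: D_load = D_maint·R ≈ 503 × 3.80423 ≈ 1913.53 mg.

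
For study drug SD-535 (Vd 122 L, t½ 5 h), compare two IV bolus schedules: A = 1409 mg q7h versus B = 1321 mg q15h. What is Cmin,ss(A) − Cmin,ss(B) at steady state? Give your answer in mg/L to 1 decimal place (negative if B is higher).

5.5 mg/L

Regimen A: f = (1/2)^(7/5) ≈ 0.3789; Cmin,ss = (1409/122)·f/(1−f) ≈ 7.046 mg/L.
Regimen B: f = (1/2)^(15/5) ≈ 0.1250; Cmin,ss = (1321/122)·f/(1−f) ≈ 1.547 mg/L.
Difference ≈ 7.046 − 1.547 ≈ 5.499 mg/L.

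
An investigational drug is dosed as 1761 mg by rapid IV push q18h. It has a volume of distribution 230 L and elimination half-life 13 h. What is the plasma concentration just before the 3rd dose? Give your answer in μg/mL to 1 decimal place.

f = (1/2)^(τ/t½) = (1/2)^(18/13) ≈ 0.3830.
C₀ = D/Vd = 1761/230 ≈ 7.657 μg/mL.
Before the 3rd dose, 2 doses have been given. Superposition: Cmin = C₀·(f + f²).
≈ 7.657 × (0.3830 + 0.1467) ≈ 7.657 × 0.5297 ≈ 4.056 μg/mL.

4.1 μg/mL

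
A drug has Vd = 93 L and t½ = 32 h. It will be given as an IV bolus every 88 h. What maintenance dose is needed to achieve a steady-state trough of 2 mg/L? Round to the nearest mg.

τ/t½ = 88/32 ≈ 2.75, so f = (1/2)^(88/32) ≈ 0.148651.
Cmin,ss = (D/Vd)·f/(1−f), so D = Cmin,ss·Vd·(1−f)/f.
D = 2 × 93 × (1−f)/f ≈ 2 × 93 × 5.72717 ≈ 1065.25 mg.

1065 mg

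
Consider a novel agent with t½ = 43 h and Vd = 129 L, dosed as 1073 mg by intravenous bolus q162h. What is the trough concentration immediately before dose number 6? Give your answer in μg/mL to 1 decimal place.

0.7 μg/mL

f = (1/2)^(τ/t½) = (1/2)^(162/43) ≈ 0.0734.
C₀ = D/Vd = 1073/129 ≈ 8.318 μg/mL.
Before the 6th dose, 5 doses have been given. Superposition: Cmin = C₀·(f + f² + … + f^5).
≈ 8.318 × (0.0734 + 0.0054 + 0.0004 + 0.0000 + 0.0000) ≈ 8.318 × 0.0792 ≈ 0.659 μg/mL.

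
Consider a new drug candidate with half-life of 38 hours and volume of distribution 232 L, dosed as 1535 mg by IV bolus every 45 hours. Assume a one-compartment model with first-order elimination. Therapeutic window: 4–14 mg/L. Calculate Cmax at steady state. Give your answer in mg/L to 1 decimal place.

k = ln2/t½ = ln2/38 ≈ 0.018241 h⁻¹; fraction remaining f = e^(−kτ) = e^(−0.018241×45) ≈ 0.4401.
At steady state, accumulation factor R = 1/(1 − e^(−kτ)) ≈ 1.7860.
Each bolus raises the concentration by D/Vd = 1535/232 ≈ 6.616 mg/L.
Steady-state peak Cmax,ss = C₀·R ≈ 6.616 × 1.7860 ≈ 11.816 mg/L.
Peak 11.8 mg/L vs MTC 14 mg/L: below toxic threshold.

11.8 mg/L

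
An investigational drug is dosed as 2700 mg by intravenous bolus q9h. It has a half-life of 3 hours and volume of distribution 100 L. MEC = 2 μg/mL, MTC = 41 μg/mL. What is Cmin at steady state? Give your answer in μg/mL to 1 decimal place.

3.9 μg/mL

τ = 9 h = 3 half-lives, so f = (1/2)^3 = 0.125.
Accumulation ratio R = 1/(1 − f) = 1/0.875 = 8/7.
Single-dose peak C₀ = D/Vd = 2700/100 = 27 μg/mL.
Steady-state peak Cmax,ss = C₀·R = 27 × 8/7 ≈ 30.857 μg/mL.
Steady-state trough Cmin,ss = Cmax,ss·f ≈ 30.857 × 0.125 ≈ 3.857 μg/mL.
Trough 3.9 μg/mL vs MEC 2 μg/mL: adequate.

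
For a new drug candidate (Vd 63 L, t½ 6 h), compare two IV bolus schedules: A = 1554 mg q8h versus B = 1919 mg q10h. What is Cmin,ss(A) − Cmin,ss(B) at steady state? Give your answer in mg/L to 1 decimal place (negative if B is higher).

Regimen A: f = (1/2)^(8/6) ≈ 0.3969; Cmin,ss = (1554/63)·f/(1−f) ≈ 16.233 mg/L.
Regimen B: f = (1/2)^(10/6) ≈ 0.3150; Cmin,ss = (1919/63)·f/(1−f) ≈ 14.007 mg/L.
Difference ≈ 16.233 − 14.007 ≈ 2.226 mg/L.

2.2 mg/L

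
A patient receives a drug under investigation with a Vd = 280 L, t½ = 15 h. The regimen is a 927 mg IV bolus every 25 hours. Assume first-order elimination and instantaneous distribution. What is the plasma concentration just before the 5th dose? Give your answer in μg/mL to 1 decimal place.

f = (1/2)^(τ/t½) = (1/2)^(25/15) ≈ 0.3150.
C₀ = D/Vd = 927/280 ≈ 3.311 μg/mL.
Before the 5th dose, 4 doses have been given. Superposition: Cmin = C₀·(f + f² + … + f^4).
≈ 3.311 × (0.3150 + 0.0992 + 0.0313 + 0.0098) ≈ 3.311 × 0.4553 ≈ 1.507 μg/mL.

1.5 μg/mL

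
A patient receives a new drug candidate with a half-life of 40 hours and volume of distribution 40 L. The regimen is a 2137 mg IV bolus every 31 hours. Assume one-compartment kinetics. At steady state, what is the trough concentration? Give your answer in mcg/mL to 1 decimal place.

75.1 mcg/mL

Over one 31-h interval, 31/40 ≈ 0.775 half-lives elapse, leaving f ≈ 0.5844 of each dose.
Each bolus raises the concentration by D/Vd = 2137/40 ≈ 53.425 mcg/mL.
Steady-state trough Cmin,ss = C₀·f/(1−f) ≈ 53.425 × 0.5844/0.4156 ≈ 75.124 mcg/mL.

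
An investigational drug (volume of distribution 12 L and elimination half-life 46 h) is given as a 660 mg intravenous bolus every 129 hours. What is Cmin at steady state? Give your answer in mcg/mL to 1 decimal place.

9.2 mcg/mL

k = ln2/t½ = ln2/46 ≈ 0.015068 h⁻¹; fraction remaining f = e^(−kτ) = e^(−0.015068×129) ≈ 0.1432.
Each bolus raises the concentration by D/Vd = 660/12 ≈ 55.000 mcg/mL.
Steady-state trough Cmin,ss = C₀·f/(1−f) ≈ 55.000 × 0.1432/0.8568 ≈ 9.192 mcg/mL.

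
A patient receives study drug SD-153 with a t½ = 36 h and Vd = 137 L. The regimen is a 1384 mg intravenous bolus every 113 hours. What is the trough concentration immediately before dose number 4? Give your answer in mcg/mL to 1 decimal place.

1.3 mcg/mL

f = (1/2)^(τ/t½) = (1/2)^(113/36) ≈ 0.1135.
C₀ = D/Vd = 1384/137 ≈ 10.102 mcg/mL.
Before the 4th dose, 3 doses have been given. Superposition: Cmin = C₀·(f + f² + … + f^3).
≈ 10.102 × (0.1135 + 0.0129 + 0.0015) ≈ 10.102 × 0.1279 ≈ 1.292 mcg/mL.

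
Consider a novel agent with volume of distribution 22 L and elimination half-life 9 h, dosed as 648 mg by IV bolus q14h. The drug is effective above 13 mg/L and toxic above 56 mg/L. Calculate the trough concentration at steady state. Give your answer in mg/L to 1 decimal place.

15.2 mg/L

τ/t½ = 14/9 ≈ 1.5556, so fraction remaining f = (1/2)^(14/9) ≈ 0.3402.
Accumulation ratio R = 1/(1 − f) ≈ 1/0.6598 ≈ 1.5156.
Single-dose peak C₀ = D/Vd = 648/22 ≈ 29.455 mg/L.
Cmax,ss = C₀/(1 − f) ≈ 29.455/0.6598 ≈ 44.642 mg/L.
One interval later, Cmin,ss = Cmax,ss·e^(−kτ) ≈ 44.642 × 0.3402 ≈ 15.187 mg/L.
Trough 15.2 mg/L vs MEC 13 mg/L: adequate.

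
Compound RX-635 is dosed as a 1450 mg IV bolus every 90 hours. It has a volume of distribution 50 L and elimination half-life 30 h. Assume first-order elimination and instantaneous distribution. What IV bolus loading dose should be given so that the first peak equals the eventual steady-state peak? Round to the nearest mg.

f = (1/2)^(90/30) ≈ 0.125000; accumulation ratio R = 1/(1−f) ≈ 1.14286.
Loading dose to hit Cmax,ss on first dose: D_load = D_maint·R ≈ 1450 × 1.14286 ≈ 1657.15 mg.

1657 mg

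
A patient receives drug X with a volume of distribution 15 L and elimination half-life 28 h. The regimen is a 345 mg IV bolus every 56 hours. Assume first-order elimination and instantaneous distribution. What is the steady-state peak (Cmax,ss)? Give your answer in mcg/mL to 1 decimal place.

τ = 56 h = 2 half-lives, so f = (1/2)^2 = 0.25.
Accumulation ratio R = 1/(1 − f) = 1/0.75 = 4/3.
Single-dose peak C₀ = D/Vd = 345/15 = 23 mcg/mL.
Steady-state peak Cmax,ss = C₀·R = 23 × 4/3 ≈ 30.667 mcg/mL.

30.7 mcg/mL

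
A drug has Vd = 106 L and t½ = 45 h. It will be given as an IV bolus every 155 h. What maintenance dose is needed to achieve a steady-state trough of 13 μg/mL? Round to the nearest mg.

13623 mg

τ/t½ = 155/45 ≈ 3.4444, so f = (1/2)^(155/45) ≈ 0.091858.
Cmin,ss = (D/Vd)·f/(1−f), so D = Cmin,ss·Vd·(1−f)/f.
D = 13 × 106 × (1−f)/f ≈ 13 × 106 × 9.88637 ≈ 13623.42 mg.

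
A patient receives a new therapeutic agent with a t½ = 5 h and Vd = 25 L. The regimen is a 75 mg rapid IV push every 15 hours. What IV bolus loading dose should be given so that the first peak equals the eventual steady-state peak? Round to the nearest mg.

f = (1/2)^(15/5) ≈ 0.125000; accumulation ratio R = 1/(1−f) ≈ 1.14286.
Loading dose to hit Cmax,ss on first dose: D_load = D_maint·R ≈ 75 × 1.14286 ≈ 85.71 mg.

86 mg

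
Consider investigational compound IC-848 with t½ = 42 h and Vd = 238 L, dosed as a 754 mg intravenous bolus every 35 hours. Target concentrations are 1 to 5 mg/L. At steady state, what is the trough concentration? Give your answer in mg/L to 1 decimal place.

τ/t½ = 35/42 ≈ 0.83333, so fraction remaining f = (1/2)^(35/42) ≈ 0.5612.
Accumulation ratio R = 1/(1 − f) ≈ 1/0.4388 ≈ 2.2789.
Each bolus raises the concentration by D/Vd = 754/238 ≈ 3.168 mg/L.
Cmax,ss = C₀/(1 − f) ≈ 3.168/0.4388 ≈ 7.220 mg/L.
Steady-state trough Cmin,ss = Cmax,ss·f ≈ 7.220 × 0.5612 ≈ 4.052 mg/L.
Trough 4.1 mg/L vs MEC 1 mg/L: adequate.

4.1 mg/L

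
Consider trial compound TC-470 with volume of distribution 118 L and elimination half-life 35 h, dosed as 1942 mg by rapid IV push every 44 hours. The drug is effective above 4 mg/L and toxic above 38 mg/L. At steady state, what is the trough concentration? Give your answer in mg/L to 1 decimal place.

Over one 44-h interval, 44/35 ≈ 1.2571 half-lives elapse, leaving f ≈ 0.4184 of each dose.
Accumulation ratio R = 1/(1 − f) ≈ 1/0.5816 ≈ 1.7194.
Single-dose peak C₀ = D/Vd = 1942/118 ≈ 16.458 mg/L.
Steady-state peak Cmax,ss = C₀·R ≈ 16.458 × 1.7194 ≈ 28.298 mg/L.
One interval later, Cmin,ss = Cmax,ss·e^(−kτ) ≈ 28.298 × 0.4184 ≈ 11.840 mg/L.
Trough 11.8 mg/L vs MEC 4 mg/L: adequate.

11.8 mg/L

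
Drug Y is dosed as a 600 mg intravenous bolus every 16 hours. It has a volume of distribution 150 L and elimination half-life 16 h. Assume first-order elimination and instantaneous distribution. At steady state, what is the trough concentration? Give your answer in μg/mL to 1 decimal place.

τ = 16 h = 1 half-life, so f = (1/2)^1 = 0.5.
At steady state, R = 1/(1 − 0.5) = 2/1.
Single-dose peak C₀ = D/Vd = 600/150 = 4 μg/mL.
Steady-state peak Cmax,ss = C₀·R = 4 × 2/1 ≈ 8.000 μg/mL.
Steady-state trough Cmin,ss = Cmax,ss·f ≈ 8.000 × 0.5 ≈ 4.000 μg/mL.

4.0 μg/mL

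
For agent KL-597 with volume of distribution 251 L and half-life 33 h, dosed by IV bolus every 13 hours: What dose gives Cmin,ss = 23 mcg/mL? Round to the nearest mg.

1813 mg

τ/t½ = 13/33 ≈ 0.39394, so f = (1/2)^(13/33) ≈ 0.761049.
Cmin,ss = (D/Vd)·f/(1−f), so D = Cmin,ss·Vd·(1−f)/f.
D = 23 × 251 × (1−f)/f ≈ 23 × 251 × 0.31398 ≈ 1812.61 mg.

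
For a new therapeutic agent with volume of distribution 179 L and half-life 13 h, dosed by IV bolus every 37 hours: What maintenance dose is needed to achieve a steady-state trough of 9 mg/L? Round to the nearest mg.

τ/t½ = 37/13 ≈ 2.8462, so f = (1/2)^(37/13) ≈ 0.139066.
Cmin,ss = (D/Vd)·f/(1−f), so D = Cmin,ss·Vd·(1−f)/f.
D = 9 × 179 × (1−f)/f ≈ 9 × 179 × 6.19083 ≈ 9973.43 mg.

9973 mg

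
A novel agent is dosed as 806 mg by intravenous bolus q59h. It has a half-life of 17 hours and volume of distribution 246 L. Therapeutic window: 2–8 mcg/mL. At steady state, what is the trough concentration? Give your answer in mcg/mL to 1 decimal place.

Over one 59-h interval, 59/17 ≈ 3.4706 half-lives elapse, leaving f ≈ 0.0902 of each dose.
Accumulation ratio R = 1/(1 − f) ≈ 1/0.9098 ≈ 1.0991.
Single-dose peak C₀ = D/Vd = 806/246 ≈ 3.276 mcg/mL.
Cmax,ss = C₀/(1 − f) ≈ 3.276/0.9098 ≈ 3.601 mcg/mL.
One interval later, Cmin,ss = Cmax,ss·e^(−kτ) ≈ 3.601 × 0.0902 ≈ 0.325 mcg/mL.
Trough 0.3 mcg/mL vs MEC 2 mcg/mL: subtherapeutic.

0.3 mcg/mL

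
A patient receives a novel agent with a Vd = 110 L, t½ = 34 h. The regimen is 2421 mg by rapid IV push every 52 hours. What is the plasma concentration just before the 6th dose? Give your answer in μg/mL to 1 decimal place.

11.6 μg/mL

f = (1/2)^(τ/t½) = (1/2)^(52/34) ≈ 0.3464.
C₀ = D/Vd = 2421/110 ≈ 22.009 μg/mL.
Before the 6th dose, 5 doses have been given. Superposition: Cmin = C₀·(f + f² + … + f^5).
≈ 22.009 × (0.3464 + 0.1200 + 0.0416 + 0.0144 + 0.0050) ≈ 22.009 × 0.5274 ≈ 11.608 μg/mL.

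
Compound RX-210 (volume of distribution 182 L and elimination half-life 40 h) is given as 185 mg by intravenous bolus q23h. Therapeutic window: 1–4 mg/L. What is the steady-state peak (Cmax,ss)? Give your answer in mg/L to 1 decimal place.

3.1 mg/L

k = ln2/t½ = ln2/40 ≈ 0.017329 h⁻¹; fraction remaining f = e^(−kτ) = e^(−0.017329×23) ≈ 0.6713.
Accumulation ratio R = 1/(1 − f) ≈ 1/0.3287 ≈ 3.0423.
Single-dose peak C₀ = D/Vd = 185/182 ≈ 1.016 mg/L.
Steady-state peak Cmax,ss = C₀·R ≈ 1.016 × 3.0423 ≈ 3.091 mg/L.
Peak 3.1 mg/L vs MTC 4 mg/L: below toxic threshold.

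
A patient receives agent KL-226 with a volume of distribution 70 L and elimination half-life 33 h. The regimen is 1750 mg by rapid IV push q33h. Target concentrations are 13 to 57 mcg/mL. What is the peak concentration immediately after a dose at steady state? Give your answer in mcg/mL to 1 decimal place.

50.0 mcg/mL

The dosing interval is 1 half-life, so f = 2^(−1) = 0.5.
At steady state, R = 1/(1 − 0.5) = 2/1.
Single-dose peak C₀ = D/Vd = 1750/70 = 25 mcg/mL.
Steady-state peak Cmax,ss = C₀·R = 25 × 2/1 ≈ 50.000 mcg/mL.
Peak 50.0 mcg/mL vs MTC 57 mcg/mL: below toxic threshold.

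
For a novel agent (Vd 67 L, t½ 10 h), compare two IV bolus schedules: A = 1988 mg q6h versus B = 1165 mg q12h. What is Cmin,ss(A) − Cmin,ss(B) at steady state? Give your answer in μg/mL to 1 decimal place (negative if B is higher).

44.1 μg/mL

Regimen A: f = (1/2)^(6/10) ≈ 0.6598; Cmin,ss = (1988/67)·f/(1−f) ≈ 57.547 μg/mL.
Regimen B: f = (1/2)^(12/10) ≈ 0.4353; Cmin,ss = (1165/67)·f/(1−f) ≈ 13.404 μg/mL.
Difference ≈ 57.547 − 13.404 ≈ 44.143 μg/mL.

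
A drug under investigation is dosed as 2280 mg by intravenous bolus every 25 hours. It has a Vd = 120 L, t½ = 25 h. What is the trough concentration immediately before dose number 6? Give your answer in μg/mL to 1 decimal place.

f = (1/2)^(τ/t½) = (1/2)^(25/25) ≈ 0.5000.
C₀ = D/Vd = 2280/120 ≈ 19.000 μg/mL.
Before the 6th dose, 5 doses have been given. Superposition: Cmin = C₀·(f + f² + … + f^5).
≈ 19.000 × (0.5000 + 0.2500 + 0.1250 + 0.0625 + 0.0313) ≈ 19.000 × 0.9688 ≈ 18.407 μg/mL.

18.4 μg/mL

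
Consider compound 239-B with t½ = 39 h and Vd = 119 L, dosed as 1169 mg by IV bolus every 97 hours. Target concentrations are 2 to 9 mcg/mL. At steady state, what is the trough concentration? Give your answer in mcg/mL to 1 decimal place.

2.1 mcg/mL

Over one 97-h interval, 97/39 ≈ 2.4872 half-lives elapse, leaving f ≈ 0.1784 of each dose.
Single-dose peak C₀ = D/Vd = 1169/119 ≈ 9.824 mcg/mL.
Steady-state trough Cmin,ss = C₀·f/(1−f) ≈ 9.824 × 0.1784/0.8216 ≈ 2.133 mcg/mL.
Trough 2.1 mcg/mL vs MEC 2 mcg/mL: adequate.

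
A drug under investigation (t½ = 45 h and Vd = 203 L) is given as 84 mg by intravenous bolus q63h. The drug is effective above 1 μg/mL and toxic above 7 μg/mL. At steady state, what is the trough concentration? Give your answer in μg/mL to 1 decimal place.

0.3 μg/mL

Over one 63-h interval, 63/45 ≈ 1.4 half-lives elapse, leaving f ≈ 0.3789 of each dose.
At steady state, accumulation factor R = 1/(1 − e^(−kτ)) ≈ 1.6100.
Single-dose peak C₀ = D/Vd = 84/203 ≈ 0.414 μg/mL.
Cmax,ss = C₀/(1 − f) ≈ 0.414/0.6211 ≈ 0.667 μg/mL.
One interval later, Cmin,ss = Cmax,ss·e^(−kτ) ≈ 0.667 × 0.3789 ≈ 0.253 μg/mL.
Trough 0.3 μg/mL vs MEC 1 μg/mL: subtherapeutic.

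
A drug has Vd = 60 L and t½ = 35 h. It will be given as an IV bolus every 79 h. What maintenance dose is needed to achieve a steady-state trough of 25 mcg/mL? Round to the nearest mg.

5671 mg

τ/t½ = 79/35 ≈ 2.2571, so f = (1/2)^(79/35) ≈ 0.209186.
Cmin,ss = (D/Vd)·f/(1−f), so D = Cmin,ss·Vd·(1−f)/f.
D = 25 × 60 × (1−f)/f ≈ 25 × 60 × 3.78043 ≈ 5670.64 mg.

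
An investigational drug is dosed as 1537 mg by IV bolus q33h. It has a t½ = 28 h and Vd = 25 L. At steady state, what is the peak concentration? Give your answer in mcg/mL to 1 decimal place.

k = ln2/t½ = ln2/28 ≈ 0.024755 h⁻¹; fraction remaining f = e^(−kτ) = e^(−0.024755×33) ≈ 0.4418.
Accumulation ratio R = 1/(1 − f) ≈ 1/0.5582 ≈ 1.7915.
Each bolus raises the concentration by D/Vd = 1537/25 ≈ 61.480 mcg/mL.
Steady-state peak Cmax,ss = C₀·R ≈ 61.480 × 1.7915 ≈ 110.141 mcg/mL.

110.1 mcg/mL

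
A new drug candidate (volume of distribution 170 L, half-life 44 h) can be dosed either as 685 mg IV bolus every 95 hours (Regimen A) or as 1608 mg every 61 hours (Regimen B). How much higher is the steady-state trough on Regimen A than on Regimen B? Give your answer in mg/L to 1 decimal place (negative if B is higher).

-4.7 mg/L

Regimen A: f = (1/2)^(95/44) ≈ 0.2239; Cmin,ss = (685/170)·f/(1−f) ≈ 1.162 mg/L.
Regimen B: f = (1/2)^(61/44) ≈ 0.3825; Cmin,ss = (1608/170)·f/(1−f) ≈ 5.859 mg/L.
Difference ≈ 1.162 − 5.859 ≈ -4.697 mg/L.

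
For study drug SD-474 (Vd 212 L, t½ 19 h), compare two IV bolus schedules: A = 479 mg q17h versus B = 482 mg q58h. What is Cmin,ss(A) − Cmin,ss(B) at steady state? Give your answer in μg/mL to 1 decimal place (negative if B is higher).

2.3 μg/mL

Regimen A: f = (1/2)^(17/19) ≈ 0.5378; Cmin,ss = (479/212)·f/(1−f) ≈ 2.629 μg/mL.
Regimen B: f = (1/2)^(58/19) ≈ 0.1205; Cmin,ss = (482/212)·f/(1−f) ≈ 0.312 μg/mL.
Difference ≈ 2.629 − 0.312 ≈ 2.317 μg/mL.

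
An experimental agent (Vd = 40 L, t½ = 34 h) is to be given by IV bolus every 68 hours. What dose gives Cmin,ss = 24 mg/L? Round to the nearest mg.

τ/t½ = 68/34 ≈ 2, so f = (1/2)^(68/34) ≈ 0.250000.
Cmin,ss = (D/Vd)·f/(1−f), so D = Cmin,ss·Vd·(1−f)/f.
D = 24 × 40 × (1−f)/f ≈ 24 × 40 × 3.00000 ≈ 2880.00 mg.

2880 mg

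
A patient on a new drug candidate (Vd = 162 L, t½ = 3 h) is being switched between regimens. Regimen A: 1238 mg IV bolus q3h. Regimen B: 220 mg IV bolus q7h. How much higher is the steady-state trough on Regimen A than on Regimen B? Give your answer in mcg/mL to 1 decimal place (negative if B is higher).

7.3 mcg/mL

Regimen A: f = (1/2)^(3/3) ≈ 0.5000; Cmin,ss = (1238/162)·f/(1−f) ≈ 7.642 mcg/mL.
Regimen B: f = (1/2)^(7/3) ≈ 0.1984; Cmin,ss = (220/162)·f/(1−f) ≈ 0.336 mcg/mL.
Difference ≈ 7.642 − 0.336 ≈ 7.306 mcg/mL.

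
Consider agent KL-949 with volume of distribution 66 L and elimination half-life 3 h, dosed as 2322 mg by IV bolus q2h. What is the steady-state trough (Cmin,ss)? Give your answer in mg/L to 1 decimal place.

k = ln2/t½ = ln2/3 ≈ 0.231049 h⁻¹; fraction remaining f = e^(−kτ) = e^(−0.231049×2) ≈ 0.6300.
At steady state, accumulation factor R = 1/(1 − e^(−kτ)) ≈ 2.7027.
Each bolus raises the concentration by D/Vd = 2322/66 ≈ 35.182 mg/L.
Steady-state peak Cmax,ss = C₀·R ≈ 35.182 × 2.7027 ≈ 95.086 mg/L.
Steady-state trough Cmin,ss = Cmax,ss·f ≈ 95.086 × 0.6300 ≈ 59.904 mg/L.

59.9 mg/L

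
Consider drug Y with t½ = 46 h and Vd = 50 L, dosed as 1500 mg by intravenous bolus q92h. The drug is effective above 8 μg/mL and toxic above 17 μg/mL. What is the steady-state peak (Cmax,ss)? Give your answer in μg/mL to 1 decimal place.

40.0 μg/mL

The dosing interval is 2 half-lives, so f = 2^(−2) = 0.25.
At steady state, R = 1/(1 − 0.25) = 4/3.
Single-dose peak C₀ = D/Vd = 1500/50 = 30 μg/mL.
Steady-state peak Cmax,ss = C₀·R = 30 × 4/3 ≈ 40.000 μg/mL.
Peak 40.0 μg/mL vs MTC 17 μg/mL: exceeds toxic threshold.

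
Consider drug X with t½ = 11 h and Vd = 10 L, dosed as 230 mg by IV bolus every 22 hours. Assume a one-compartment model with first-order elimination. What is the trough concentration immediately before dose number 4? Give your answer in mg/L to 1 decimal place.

7.5 mg/L

f = (1/2)^(τ/t½) = (1/2)^(22/11) ≈ 0.2500.
C₀ = D/Vd = 230/10 ≈ 23.000 mg/L.
Before the 4th dose, 3 doses have been given. Superposition: Cmin = C₀·(f + f² + … + f^3).
≈ 23.000 × (0.2500 + 0.0625 + 0.0156) ≈ 23.000 × 0.3281 ≈ 7.546 mg/L.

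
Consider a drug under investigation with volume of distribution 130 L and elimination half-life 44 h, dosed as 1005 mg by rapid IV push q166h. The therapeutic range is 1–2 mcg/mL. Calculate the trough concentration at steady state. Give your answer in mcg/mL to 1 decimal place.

k = ln2/t½ = ln2/44 ≈ 0.015753 h⁻¹; fraction remaining f = e^(−kτ) = e^(−0.015753×166) ≈ 0.0732.
Accumulation ratio R = 1/(1 − f) ≈ 1/0.9268 ≈ 1.0790.
Each bolus raises the concentration by D/Vd = 1005/130 ≈ 7.731 mcg/mL.
Steady-state peak Cmax,ss = C₀·R ≈ 7.731 × 1.0790 ≈ 8.342 mcg/mL.
Steady-state trough Cmin,ss = Cmax,ss·f ≈ 8.342 × 0.0732 ≈ 0.611 mcg/mL.
Trough 0.6 mcg/mL vs MEC 1 mcg/mL: subtherapeutic.

0.6 mcg/mL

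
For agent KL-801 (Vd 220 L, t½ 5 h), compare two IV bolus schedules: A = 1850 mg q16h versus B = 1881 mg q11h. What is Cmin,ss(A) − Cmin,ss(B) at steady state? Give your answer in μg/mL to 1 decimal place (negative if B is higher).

Regimen A: f = (1/2)^(16/5) ≈ 0.1088; Cmin,ss = (1850/220)·f/(1−f) ≈ 1.027 μg/mL.
Regimen B: f = (1/2)^(11/5) ≈ 0.2176; Cmin,ss = (1881/220)·f/(1−f) ≈ 2.378 μg/mL.
Difference ≈ 1.027 − 2.378 ≈ -1.351 μg/mL.

-1.4 μg/mL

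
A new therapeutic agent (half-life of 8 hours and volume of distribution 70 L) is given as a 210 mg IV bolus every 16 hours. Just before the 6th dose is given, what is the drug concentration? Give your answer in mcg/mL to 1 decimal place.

1.0 mcg/mL

f = (1/2)^(τ/t½) = (1/2)^(16/8) ≈ 0.2500.
C₀ = D/Vd = 210/70 ≈ 3.000 mcg/mL.
Before the 6th dose, 5 doses have been given. Superposition: Cmin = C₀·(f + f² + … + f^5).
≈ 3.000 × (0.2500 + 0.0625 + 0.0156 + 0.0039 + 0.0010) ≈ 3.000 × 0.3330 ≈ 0.999 mcg/mL.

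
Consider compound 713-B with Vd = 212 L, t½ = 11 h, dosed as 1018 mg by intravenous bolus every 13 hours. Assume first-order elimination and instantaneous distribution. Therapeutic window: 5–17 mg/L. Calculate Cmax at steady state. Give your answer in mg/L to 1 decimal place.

8.6 mg/L

τ/t½ = 13/11 ≈ 1.1818, so fraction remaining f = (1/2)^(13/11) ≈ 0.4408.
Accumulation ratio R = 1/(1 − f) ≈ 1/0.5592 ≈ 1.7883.
Single-dose peak C₀ = D/Vd = 1018/212 ≈ 4.802 mg/L.
Steady-state peak Cmax,ss = C₀·R ≈ 4.802 × 1.7883 ≈ 8.587 mg/L.
Peak 8.6 mg/L vs MTC 17 mg/L: below toxic threshold.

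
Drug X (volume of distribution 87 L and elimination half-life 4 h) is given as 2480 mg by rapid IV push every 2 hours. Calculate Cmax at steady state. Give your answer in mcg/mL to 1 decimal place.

τ/t½ = 2/4 ≈ 0.5, so fraction remaining f = (1/2)^(2/4) ≈ 0.7071.
At steady state, accumulation factor R = 1/(1 − e^(−kτ)) ≈ 3.4141.
Each bolus raises the concentration by D/Vd = 2480/87 ≈ 28.506 mcg/mL.
Steady-state peak Cmax,ss = C₀·R ≈ 28.506 × 3.4141 ≈ 97.322 mcg/mL.

97.3 mcg/mL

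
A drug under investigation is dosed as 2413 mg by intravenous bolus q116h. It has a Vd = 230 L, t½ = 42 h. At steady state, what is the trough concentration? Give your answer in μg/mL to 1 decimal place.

τ/t½ = 116/42 ≈ 2.7619, so fraction remaining f = (1/2)^(116/42) ≈ 0.1474.
Accumulation ratio R = 1/(1 − f) ≈ 1/0.8526 ≈ 1.1729.
Each bolus raises the concentration by D/Vd = 2413/230 ≈ 10.491 μg/mL.
Cmax,ss = C₀/(1 − f) ≈ 10.491/0.8526 ≈ 12.305 μg/mL.
Steady-state trough Cmin,ss = Cmax,ss·f ≈ 12.305 × 0.1474 ≈ 1.814 μg/mL.

1.8 μg/mL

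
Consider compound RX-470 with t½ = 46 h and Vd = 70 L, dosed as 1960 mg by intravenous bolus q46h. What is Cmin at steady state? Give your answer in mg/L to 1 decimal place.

28.0 mg/L

τ = 46 h = 1 half-life, so f = (1/2)^1 = 0.5.
Accumulation ratio R = 1/(1 − f) = 1/0.5 = 2/1.
Single-dose peak C₀ = D/Vd = 1960/70 = 28 mg/L.
Steady-state peak Cmax,ss = C₀·R = 28 × 2/1 ≈ 56.000 mg/L.
Steady-state trough Cmin,ss = Cmax,ss·f ≈ 56.000 × 0.5 ≈ 28.000 mg/L.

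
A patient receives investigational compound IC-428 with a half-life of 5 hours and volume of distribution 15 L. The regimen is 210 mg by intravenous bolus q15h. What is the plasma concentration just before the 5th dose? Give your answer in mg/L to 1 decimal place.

2.0 mg/L

f = (1/2)^(τ/t½) = (1/2)^(15/5) ≈ 0.1250.
C₀ = D/Vd = 210/15 ≈ 14.000 mg/L.
Before the 5th dose, 4 doses have been given. Superposition: Cmin = C₀·(f + f² + … + f^4).
≈ 14.000 × (0.1250 + 0.0156 + 0.0020 + 0.0002) ≈ 14.000 × 0.1428 ≈ 1.999 mg/L.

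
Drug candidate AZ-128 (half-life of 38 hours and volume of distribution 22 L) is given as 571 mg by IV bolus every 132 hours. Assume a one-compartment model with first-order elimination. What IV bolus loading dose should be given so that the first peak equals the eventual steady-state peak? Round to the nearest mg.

627 mg

f = (1/2)^(132/38) ≈ 0.090015; accumulation ratio R = 1/(1−f) ≈ 1.09892.
Loading dose to hit Cmax,ss on first dose: D_load = D_maint·R ≈ 571 × 1.09892 ≈ 627.48 mg.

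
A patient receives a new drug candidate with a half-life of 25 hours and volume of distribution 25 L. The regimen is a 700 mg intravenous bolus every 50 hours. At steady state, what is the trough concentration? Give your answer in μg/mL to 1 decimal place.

The dosing interval is 2 half-lives, so f = 2^(−2) = 0.25.
Accumulation ratio R = 1/(1 − f) = 1/0.75 = 4/3.
Single-dose peak C₀ = D/Vd = 700/25 = 28 μg/mL.
Steady-state peak Cmax,ss = C₀·R = 28 × 4/3 ≈ 37.333 μg/mL.
Steady-state trough Cmin,ss = Cmax,ss·f ≈ 37.333 × 0.25 ≈ 9.333 μg/mL.

9.3 μg/mL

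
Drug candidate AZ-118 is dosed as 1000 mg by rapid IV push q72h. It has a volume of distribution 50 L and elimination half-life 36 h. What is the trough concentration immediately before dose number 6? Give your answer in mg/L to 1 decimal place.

f = (1/2)^(τ/t½) = (1/2)^(72/36) ≈ 0.2500.
C₀ = D/Vd = 1000/50 ≈ 20.000 mg/L.
Before the 6th dose, 5 doses have been given. Superposition: Cmin = C₀·(f + f² + … + f^5).
≈ 20.000 × (0.2500 + 0.0625 + 0.0156 + 0.0039 + 0.0010) ≈ 20.000 × 0.3330 ≈ 6.660 mg/L.

6.7 mg/L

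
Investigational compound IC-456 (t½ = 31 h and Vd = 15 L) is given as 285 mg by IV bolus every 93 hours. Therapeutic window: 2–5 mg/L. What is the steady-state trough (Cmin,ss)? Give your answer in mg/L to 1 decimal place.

2.7 mg/L

τ = 93 h = 3 half-lives, so f = (1/2)^3 = 0.125.
Accumulation ratio R = 1/(1 − f) = 1/0.875 = 8/7.
Single-dose peak C₀ = D/Vd = 285/15 = 19 mg/L.
Steady-state peak Cmax,ss = C₀·R = 19 × 8/7 ≈ 21.714 mg/L.
Steady-state trough Cmin,ss = Cmax,ss·f ≈ 21.714 × 0.125 ≈ 2.714 mg/L.
Trough 2.7 mg/L vs MEC 2 mg/L: adequate.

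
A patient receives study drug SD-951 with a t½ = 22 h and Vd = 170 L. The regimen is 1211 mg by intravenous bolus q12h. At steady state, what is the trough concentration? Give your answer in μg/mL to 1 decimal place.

k = ln2/t½ = ln2/22 ≈ 0.031507 h⁻¹; fraction remaining f = e^(−kτ) = e^(−0.031507×12) ≈ 0.6852.
Accumulation ratio R = 1/(1 − f) ≈ 1/0.3148 ≈ 3.1766.
Each bolus raises the concentration by D/Vd = 1211/170 ≈ 7.124 μg/mL.
Steady-state peak Cmax,ss = C₀·R ≈ 7.124 × 3.1766 ≈ 22.630 μg/mL.
One interval later, Cmin,ss = Cmax,ss·e^(−kτ) ≈ 22.630 × 0.6852 ≈ 15.506 μg/mL.

15.5 μg/mL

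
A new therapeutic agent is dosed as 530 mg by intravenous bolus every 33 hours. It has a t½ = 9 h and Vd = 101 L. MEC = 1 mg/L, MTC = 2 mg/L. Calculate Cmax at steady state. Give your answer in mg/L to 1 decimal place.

τ/t½ = 33/9 ≈ 3.6667, so fraction remaining f = (1/2)^(33/9) ≈ 0.0787.
Accumulation ratio R = 1/(1 − f) ≈ 1/0.9213 ≈ 1.0854.
Each bolus raises the concentration by D/Vd = 530/101 ≈ 5.248 mg/L.
Cmax,ss = C₀/(1 − f) ≈ 5.248/0.9213 ≈ 5.696 mg/L.
Peak 5.7 mg/L vs MTC 2 mg/L: exceeds toxic threshold.

5.7 mg/L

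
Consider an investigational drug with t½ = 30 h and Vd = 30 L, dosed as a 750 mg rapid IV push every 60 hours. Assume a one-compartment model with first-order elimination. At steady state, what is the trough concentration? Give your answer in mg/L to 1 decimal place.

τ = 60 h = 2 half-lives, so f = (1/2)^2 = 0.25.
Accumulation ratio R = 1/(1 − f) = 1/0.75 = 4/3.
Single-dose peak C₀ = D/Vd = 750/30 = 25 mg/L.
Steady-state peak Cmax,ss = C₀·R = 25 × 4/3 ≈ 33.333 mg/L.
Steady-state trough Cmin,ss = Cmax,ss·f ≈ 33.333 × 0.25 ≈ 8.333 mg/L.

8.3 mg/L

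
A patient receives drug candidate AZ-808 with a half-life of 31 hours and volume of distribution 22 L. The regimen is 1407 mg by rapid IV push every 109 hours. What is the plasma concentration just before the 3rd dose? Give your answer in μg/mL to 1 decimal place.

f = (1/2)^(τ/t½) = (1/2)^(109/31) ≈ 0.0874.
C₀ = D/Vd = 1407/22 ≈ 63.955 μg/mL.
Before the 3rd dose, 2 doses have been given. Superposition: Cmin = C₀·(f + f²).
≈ 63.955 × (0.0874 + 0.0076) ≈ 63.955 × 0.0950 ≈ 6.076 μg/mL.

6.1 μg/mL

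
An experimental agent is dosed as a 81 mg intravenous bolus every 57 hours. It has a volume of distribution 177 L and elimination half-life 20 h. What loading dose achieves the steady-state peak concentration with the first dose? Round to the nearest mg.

f = (1/2)^(57/20) ≈ 0.138696; accumulation ratio R = 1/(1−f) ≈ 1.16103.
Loading dose to hit Cmax,ss on first dose: D_load = D_maint·R ≈ 81 × 1.16103 ≈ 94.04 mg.

94 mg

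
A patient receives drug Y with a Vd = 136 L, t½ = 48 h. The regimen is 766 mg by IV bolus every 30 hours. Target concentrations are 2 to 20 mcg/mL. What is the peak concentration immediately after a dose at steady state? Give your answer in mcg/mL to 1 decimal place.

k = ln2/t½ = ln2/48 ≈ 0.014441 h⁻¹; fraction remaining f = e^(−kτ) = e^(−0.014441×30) ≈ 0.6484.
Accumulation ratio R = 1/(1 − f) ≈ 1/0.3516 ≈ 2.8441.
Single-dose peak C₀ = D/Vd = 766/136 ≈ 5.632 mcg/mL.
Steady-state peak Cmax,ss = C₀·R ≈ 5.632 × 2.8441 ≈ 16.018 mcg/mL.
Peak 16.0 mcg/mL vs MTC 20 mcg/mL: below toxic threshold.

16.0 mcg/mL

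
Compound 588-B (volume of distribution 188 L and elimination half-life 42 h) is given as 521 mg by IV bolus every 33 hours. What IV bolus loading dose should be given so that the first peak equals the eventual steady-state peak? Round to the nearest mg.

1241 mg

f = (1/2)^(33/42) ≈ 0.580065; accumulation ratio R = 1/(1−f) ≈ 2.38132.
Loading dose to hit Cmax,ss on first dose: D_load = D_maint·R ≈ 521 × 2.38132 ≈ 1240.67 mg.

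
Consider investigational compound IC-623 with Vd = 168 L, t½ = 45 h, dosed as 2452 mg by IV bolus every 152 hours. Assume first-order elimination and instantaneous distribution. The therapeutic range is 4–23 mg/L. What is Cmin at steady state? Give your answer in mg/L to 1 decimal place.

Over one 152-h interval, 152/45 ≈ 3.3778 half-lives elapse, leaving f ≈ 0.0962 of each dose.
Single-dose peak C₀ = D/Vd = 2452/168 ≈ 14.595 mg/L.
Steady-state trough Cmin,ss = C₀·f/(1−f) ≈ 14.595 × 0.0962/0.9038 ≈ 1.553 mg/L.
Trough 1.6 mg/L vs MEC 4 mg/L: subtherapeutic.

1.6 mg/L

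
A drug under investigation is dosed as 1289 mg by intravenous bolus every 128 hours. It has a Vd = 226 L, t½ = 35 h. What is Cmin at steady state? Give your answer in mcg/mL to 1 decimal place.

0.5 mcg/mL

τ/t½ = 128/35 ≈ 3.6571, so fraction remaining f = (1/2)^(128/35) ≈ 0.0793.
At steady state, accumulation factor R = 1/(1 − e^(−kτ)) ≈ 1.0861.
Single-dose peak C₀ = D/Vd = 1289/226 ≈ 5.704 mcg/mL.
Cmax,ss = C₀/(1 − f) ≈ 5.704/0.9207 ≈ 6.195 mcg/mL.
One interval later, Cmin,ss = Cmax,ss·e^(−kτ) ≈ 6.195 × 0.0793 ≈ 0.491 mcg/mL.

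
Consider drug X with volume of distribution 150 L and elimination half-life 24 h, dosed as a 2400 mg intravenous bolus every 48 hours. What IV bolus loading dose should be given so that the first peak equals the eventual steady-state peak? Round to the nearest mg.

f = (1/2)^(48/24) ≈ 0.250000; accumulation ratio R = 1/(1−f) ≈ 1.33333.
Loading dose to hit Cmax,ss on first dose: D_load = D_maint·R ≈ 2400 × 1.33333 ≈ 3199.99 mg.

3200 mg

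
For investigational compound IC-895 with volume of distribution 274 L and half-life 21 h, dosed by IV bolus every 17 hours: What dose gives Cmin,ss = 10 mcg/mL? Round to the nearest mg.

τ/t½ = 17/21 ≈ 0.80952, so f = (1/2)^(17/21) ≈ 0.570570.
Cmin,ss = (D/Vd)·f/(1−f), so D = Cmin,ss·Vd·(1−f)/f.
D = 10 × 274 × (1−f)/f ≈ 10 × 274 × 0.75263 ≈ 2062.21 mg.

2062 mg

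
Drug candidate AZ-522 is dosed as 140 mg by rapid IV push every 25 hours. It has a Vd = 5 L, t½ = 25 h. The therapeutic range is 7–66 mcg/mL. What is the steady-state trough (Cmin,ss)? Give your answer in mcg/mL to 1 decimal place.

28.0 mcg/mL

The dosing interval is 1 half-life, so f = 2^(−1) = 0.5.
At steady state, R = 1/(1 − 0.5) = 2/1.
Single-dose peak C₀ = D/Vd = 140/5 = 28 mcg/mL.
Steady-state peak Cmax,ss = C₀·R = 28 × 2/1 ≈ 56.000 mcg/mL.
Steady-state trough Cmin,ss = Cmax,ss·f ≈ 56.000 × 0.5 ≈ 28.000 mcg/mL.
Trough 28.0 mcg/mL vs MEC 7 mcg/mL: adequate.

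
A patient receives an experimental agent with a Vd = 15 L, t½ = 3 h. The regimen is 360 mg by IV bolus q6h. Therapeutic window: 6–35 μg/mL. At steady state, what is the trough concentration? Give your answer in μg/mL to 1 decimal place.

τ = 6 h = 2 half-lives, so f = (1/2)^2 = 0.25.
Accumulation ratio R = 1/(1 − f) = 1/0.75 = 4/3.
Single-dose peak C₀ = D/Vd = 360/15 = 24 μg/mL.
Steady-state peak Cmax,ss = C₀·R = 24 × 4/3 ≈ 32.000 μg/mL.
Steady-state trough Cmin,ss = Cmax,ss·f ≈ 32.000 × 0.25 ≈ 8.000 μg/mL.
Trough 8.0 μg/mL vs MEC 6 μg/mL: adequate.

8.0 μg/mL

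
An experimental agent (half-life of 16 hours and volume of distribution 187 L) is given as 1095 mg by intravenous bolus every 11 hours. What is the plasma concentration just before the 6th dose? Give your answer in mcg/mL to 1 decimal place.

8.7 mcg/mL

f = (1/2)^(τ/t½) = (1/2)^(11/16) ≈ 0.6209.
C₀ = D/Vd = 1095/187 ≈ 5.856 mcg/mL.
Before the 6th dose, 5 doses have been given. Superposition: Cmin = C₀·(f + f² + … + f^5).
≈ 5.856 × (0.6209 + 0.3855 + 0.2394 + 0.1486 + 0.0923) ≈ 5.856 × 1.4867 ≈ 8.706 mcg/mL.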